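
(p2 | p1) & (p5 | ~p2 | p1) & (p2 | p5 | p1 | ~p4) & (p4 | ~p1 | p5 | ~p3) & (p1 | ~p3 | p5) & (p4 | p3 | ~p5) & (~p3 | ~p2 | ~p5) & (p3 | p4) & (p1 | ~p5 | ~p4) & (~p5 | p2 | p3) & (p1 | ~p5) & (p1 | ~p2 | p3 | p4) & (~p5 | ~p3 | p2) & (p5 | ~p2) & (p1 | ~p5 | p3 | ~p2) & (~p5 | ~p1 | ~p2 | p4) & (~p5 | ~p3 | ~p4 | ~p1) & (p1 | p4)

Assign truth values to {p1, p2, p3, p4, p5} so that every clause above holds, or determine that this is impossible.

Try p2 = 0.
From the singleton clause (p1), p1 = 1.
Try p3 = 0.
From the singleton clause (p4), p4 = 1.
From the singleton clause (~p5), p5 = 0.
All clauses are satisfied.

p1 ↦ 1,  p2 ↦ 0,  p3 ↦ 0,  p4 ↦ 1,  p5 ↦ 0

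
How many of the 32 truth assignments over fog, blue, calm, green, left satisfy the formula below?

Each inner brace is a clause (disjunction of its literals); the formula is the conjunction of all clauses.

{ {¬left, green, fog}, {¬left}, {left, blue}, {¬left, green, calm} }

There are 2^5 = 32 truth assignments over (fog, blue, calm, green, left).
Split on green. With green = True, the clauses containing green are satisfied and ¬green drops from the rest; 4 of the 2^4 = 16 assignments to the other variables satisfy what remains.
With green = False, by the same count on the reduced clause set, 4 assignments work.
(One model: fog=F, blue=T, calm=F, green=F, left=F.)
Total: 4 + 4 = 8.

8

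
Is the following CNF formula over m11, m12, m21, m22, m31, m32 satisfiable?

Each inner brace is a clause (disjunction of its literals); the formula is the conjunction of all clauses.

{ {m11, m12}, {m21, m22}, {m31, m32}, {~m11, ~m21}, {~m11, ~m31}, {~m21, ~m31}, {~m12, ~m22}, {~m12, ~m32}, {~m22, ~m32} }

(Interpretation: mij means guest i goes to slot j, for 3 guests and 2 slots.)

No, unsatisfiable

Suppose m11 = 1.
The clause (~m21) is unit, so m21 = 0.
The clause (m22) is unit, so m22 = 1.
The clause (~m31) is unit, so m31 = 0.
The clause (m32) is unit, so m32 = 1.
Now (~m32) is unsatisfied and unit — conflict.
So m11 must be the other value — set m11 = 0.
The clause (m12) is unit, so m12 = 1.
The clause (~m22) is unit, so m22 = 0.
The clause (m21) is unit, so m21 = 1.
The clause (~m31) is unit, so m31 = 0.
The clause (m32) is unit, so m32 = 1.
Now (~m32) is unsatisfied and unit — conflict.
Both values of m11 lead to a conflict.
No assignment satisfies every clause.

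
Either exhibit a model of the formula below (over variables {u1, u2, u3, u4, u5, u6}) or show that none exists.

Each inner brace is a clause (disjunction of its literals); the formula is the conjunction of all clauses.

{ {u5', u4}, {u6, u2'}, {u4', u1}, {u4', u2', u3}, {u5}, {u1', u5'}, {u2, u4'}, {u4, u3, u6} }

(u5) alone gives u5 = 1.
(u4) alone gives u4 = 1.
(u1) alone gives u1 = 1.
But (u1') is also a unit clause — contradiction.

UNSATISFIABLE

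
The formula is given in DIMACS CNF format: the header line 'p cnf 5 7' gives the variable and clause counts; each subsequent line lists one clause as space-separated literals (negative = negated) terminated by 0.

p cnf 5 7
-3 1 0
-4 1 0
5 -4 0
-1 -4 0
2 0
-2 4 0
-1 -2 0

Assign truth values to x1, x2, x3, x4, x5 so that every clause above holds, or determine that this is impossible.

UNSATISFIABLE

(x2) alone gives x2 = True.
(x4) alone gives x4 = True.
(x1) alone gives x1 = True.
But (¬x1) is also a unit clause — contradiction.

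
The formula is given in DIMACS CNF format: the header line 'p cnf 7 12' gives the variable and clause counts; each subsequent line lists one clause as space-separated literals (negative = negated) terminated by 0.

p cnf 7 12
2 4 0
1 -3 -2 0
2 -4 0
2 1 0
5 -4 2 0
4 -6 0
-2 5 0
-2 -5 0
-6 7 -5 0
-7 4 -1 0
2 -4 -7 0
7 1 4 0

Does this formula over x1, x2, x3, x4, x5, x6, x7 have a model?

Branch on x2: set x2 = True.
(x5) alone gives x5 = True.
But (¬x5) is also a unit clause — contradiction.
That branch fails; take x2 = False instead.
(x4) alone gives x4 = True.
But (¬x4) is also a unit clause — contradiction.
Neither x2 = True nor x2 = False works.
No assignment satisfies every clause.

No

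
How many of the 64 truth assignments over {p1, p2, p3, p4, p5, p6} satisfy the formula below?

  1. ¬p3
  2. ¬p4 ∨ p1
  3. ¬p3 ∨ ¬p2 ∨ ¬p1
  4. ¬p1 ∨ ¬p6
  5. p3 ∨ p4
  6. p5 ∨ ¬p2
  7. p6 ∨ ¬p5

There are 2^6 = 64 truth assignments over (p1, p2, p3, p4, p5, p6).
Split on p4. With p4 = True, the clauses containing p4 are satisfied and ¬p4 drops from the rest; 1 of the 2^5 = 32 assignments to the other variables satisfy what remains.
With p4 = False, by the same count on the reduced clause set, 0 assignments work.
(One model: p1=T, p2=F, p3=F, p4=T, p5=F, p6=F.)
Total: 1 + 0 = 1.

1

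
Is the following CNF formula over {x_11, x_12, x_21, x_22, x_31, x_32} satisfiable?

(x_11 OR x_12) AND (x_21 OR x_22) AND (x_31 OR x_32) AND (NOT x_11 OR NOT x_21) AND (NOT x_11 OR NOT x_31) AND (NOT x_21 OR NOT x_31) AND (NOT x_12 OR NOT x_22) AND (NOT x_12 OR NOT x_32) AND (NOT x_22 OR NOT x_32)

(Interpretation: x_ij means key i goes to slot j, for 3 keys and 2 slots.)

Case x_11 = true:
The clause (NOT x_21) is unit, so x_21 = false.
The clause (x_22) is unit, so x_22 = true.
The clause (NOT x_31) is unit, so x_31 = false.
The clause (x_32) is unit, so x_32 = true.
That conflicts with the unit clause (NOT x_32).
Backtrack on x_11: now try x_11 = false.
The clause (x_12) is unit, so x_12 = true.
The clause (NOT x_22) is unit, so x_22 = false.
The clause (x_21) is unit, so x_21 = true.
The clause (NOT x_31) is unit, so x_31 = false.
The clause (x_32) is unit, so x_32 = true.
That conflicts with the unit clause (NOT x_32).
Either choice for x_11 ends in contradiction.
No assignment satisfies every clause.

No, unsatisfiable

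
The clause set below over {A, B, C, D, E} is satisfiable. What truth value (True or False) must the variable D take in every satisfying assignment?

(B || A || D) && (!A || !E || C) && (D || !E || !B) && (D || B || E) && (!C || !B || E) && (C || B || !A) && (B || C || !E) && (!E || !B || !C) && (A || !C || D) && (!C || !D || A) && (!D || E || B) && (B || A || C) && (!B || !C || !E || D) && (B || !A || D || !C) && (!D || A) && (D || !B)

Suppose D = false.
The clause (!B) is unit, so B = false.
The clause (A) is unit, so A = true.
The clause (E) is unit, so E = true.
The clause (C) is unit, so C = true.
But (!C) is also a unit clause — contradiction.
So every satisfying assignment has D = True.

True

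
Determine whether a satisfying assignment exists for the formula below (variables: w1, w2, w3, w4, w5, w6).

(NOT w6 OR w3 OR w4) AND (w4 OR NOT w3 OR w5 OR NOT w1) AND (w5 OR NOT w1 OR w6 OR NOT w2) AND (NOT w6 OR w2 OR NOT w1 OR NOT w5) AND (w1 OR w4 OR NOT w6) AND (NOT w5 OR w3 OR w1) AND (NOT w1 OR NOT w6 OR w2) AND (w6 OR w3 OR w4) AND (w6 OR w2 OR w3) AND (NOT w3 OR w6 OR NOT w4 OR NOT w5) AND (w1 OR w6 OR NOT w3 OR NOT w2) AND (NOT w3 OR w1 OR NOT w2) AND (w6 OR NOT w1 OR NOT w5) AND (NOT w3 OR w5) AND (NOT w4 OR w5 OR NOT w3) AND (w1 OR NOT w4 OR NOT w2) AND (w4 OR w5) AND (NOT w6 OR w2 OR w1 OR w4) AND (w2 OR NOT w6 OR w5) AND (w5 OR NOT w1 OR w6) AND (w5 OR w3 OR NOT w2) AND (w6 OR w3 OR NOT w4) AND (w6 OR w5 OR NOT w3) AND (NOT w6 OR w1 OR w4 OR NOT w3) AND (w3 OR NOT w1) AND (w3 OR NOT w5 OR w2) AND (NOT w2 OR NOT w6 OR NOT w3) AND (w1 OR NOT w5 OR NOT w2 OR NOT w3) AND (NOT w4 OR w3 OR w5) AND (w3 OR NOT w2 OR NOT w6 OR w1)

Suppose w3 = true.
Unit clause (w5) forces w5 = true.
Suppose w6 = false.
Unit clause (NOT w4) forces w4 = false.
Unit clause (NOT w1) forces w1 = false.
Unit clause (NOT w2) forces w2 = false.
All clauses are satisfied.
A satisfying assignment: w1=false; w2=false; w3=true; w4=false; w5=true; w6=false.

Satisfiable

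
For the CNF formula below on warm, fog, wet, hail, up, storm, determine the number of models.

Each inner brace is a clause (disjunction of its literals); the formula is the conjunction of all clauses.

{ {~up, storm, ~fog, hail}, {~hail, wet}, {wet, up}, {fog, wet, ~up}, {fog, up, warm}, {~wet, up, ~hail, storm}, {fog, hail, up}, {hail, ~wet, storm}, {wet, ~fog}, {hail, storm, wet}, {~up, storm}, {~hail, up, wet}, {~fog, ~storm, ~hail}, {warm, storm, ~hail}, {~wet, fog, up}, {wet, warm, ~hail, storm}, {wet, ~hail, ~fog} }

There are 2^6 = 64 truth assignments over (warm, fog, wet, hail, up, storm).
Split on wet. With wet = 1, the clauses containing wet are satisfied and ~wet drops from the rest; 8 of the 2^5 = 32 assignments to the other variables satisfy what remains.
With wet = 0, by the same count on the reduced clause set, 0 assignments work.
(One model: warm=F, fog=F, wet=T, hail=F, up=T, storm=T.)
Total: 8 + 0 = 8.

8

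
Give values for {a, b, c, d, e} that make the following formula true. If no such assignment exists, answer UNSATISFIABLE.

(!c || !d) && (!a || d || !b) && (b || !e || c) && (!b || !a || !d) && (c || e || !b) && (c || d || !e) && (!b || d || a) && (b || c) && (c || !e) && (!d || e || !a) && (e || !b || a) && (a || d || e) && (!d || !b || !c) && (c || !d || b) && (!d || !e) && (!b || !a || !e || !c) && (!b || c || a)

Try c = true.
Unit clause (!d) forces d = false.
Try a = true.
Unit clause (!b) forces b = false.
No clause remains; e is free.

a=true,  b=false,  c=true,  d=false,  e=true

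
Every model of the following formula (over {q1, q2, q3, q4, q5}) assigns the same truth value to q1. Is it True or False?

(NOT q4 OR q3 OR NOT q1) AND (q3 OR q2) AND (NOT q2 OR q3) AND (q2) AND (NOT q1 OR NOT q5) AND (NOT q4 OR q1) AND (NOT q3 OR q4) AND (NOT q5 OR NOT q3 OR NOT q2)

Suppose q1 = false.
From the singleton clause (q2), q2 = true.
From the singleton clause (q3), q3 = true.
From the singleton clause (NOT q4), q4 = false.
But (q4) is also a unit clause — contradiction.
So every satisfying assignment has q1 = True.

True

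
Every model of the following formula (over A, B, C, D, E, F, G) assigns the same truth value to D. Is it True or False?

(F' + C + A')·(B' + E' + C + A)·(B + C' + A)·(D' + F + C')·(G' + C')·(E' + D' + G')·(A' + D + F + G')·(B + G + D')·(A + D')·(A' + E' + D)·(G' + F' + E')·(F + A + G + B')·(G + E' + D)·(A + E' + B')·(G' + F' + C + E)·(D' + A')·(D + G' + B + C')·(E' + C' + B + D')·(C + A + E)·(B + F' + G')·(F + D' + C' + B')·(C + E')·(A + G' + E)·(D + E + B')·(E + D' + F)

False

Suppose D = 1.
The clause (A) is unit, so A = 1.
That conflicts with the unit clause (A').
So every satisfying assignment has D = False.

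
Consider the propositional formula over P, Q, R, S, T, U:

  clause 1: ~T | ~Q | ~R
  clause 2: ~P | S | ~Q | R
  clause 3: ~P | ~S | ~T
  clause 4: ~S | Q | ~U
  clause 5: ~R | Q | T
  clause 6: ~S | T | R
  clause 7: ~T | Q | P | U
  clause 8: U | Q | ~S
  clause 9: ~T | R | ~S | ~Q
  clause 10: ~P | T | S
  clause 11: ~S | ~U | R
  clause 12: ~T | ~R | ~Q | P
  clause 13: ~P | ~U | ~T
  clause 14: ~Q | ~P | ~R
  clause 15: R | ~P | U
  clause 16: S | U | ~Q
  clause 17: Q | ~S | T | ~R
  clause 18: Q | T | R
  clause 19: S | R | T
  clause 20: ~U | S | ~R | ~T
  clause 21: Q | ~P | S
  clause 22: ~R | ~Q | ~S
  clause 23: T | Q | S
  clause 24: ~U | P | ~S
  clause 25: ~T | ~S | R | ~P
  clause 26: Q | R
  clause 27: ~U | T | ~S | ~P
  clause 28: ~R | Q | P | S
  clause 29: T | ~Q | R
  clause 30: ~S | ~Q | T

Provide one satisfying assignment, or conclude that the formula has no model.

P: 0,  Q: 1,  R: 0,  S: 0,  T: 1,  U: 1

Try Q = 1.
Try T = 1.
From the singleton clause (~R), R = 0.
From the singleton clause (~S), S = 0.
From the singleton clause (~P), P = 0.
From the singleton clause (U), U = 1.
This assignment satisfies each clause.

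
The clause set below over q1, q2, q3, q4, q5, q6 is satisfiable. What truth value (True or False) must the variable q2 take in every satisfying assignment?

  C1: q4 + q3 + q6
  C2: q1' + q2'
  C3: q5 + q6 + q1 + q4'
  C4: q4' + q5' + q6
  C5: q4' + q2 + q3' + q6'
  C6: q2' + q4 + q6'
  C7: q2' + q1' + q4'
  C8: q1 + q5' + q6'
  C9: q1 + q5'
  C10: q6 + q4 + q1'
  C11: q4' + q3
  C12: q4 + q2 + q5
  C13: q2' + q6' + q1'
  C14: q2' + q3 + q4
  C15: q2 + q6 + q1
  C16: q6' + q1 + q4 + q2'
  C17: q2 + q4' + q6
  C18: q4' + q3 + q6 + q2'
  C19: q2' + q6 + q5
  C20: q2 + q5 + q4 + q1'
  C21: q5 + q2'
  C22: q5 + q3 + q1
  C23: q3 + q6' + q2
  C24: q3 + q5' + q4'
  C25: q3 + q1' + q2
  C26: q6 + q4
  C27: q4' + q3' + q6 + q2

Suppose q2 = 1.
The clause (q1') is unit, so q1 = 0.
The clause (q5') is unit, so q5 = 0.
That conflicts with the unit clause (q5).
So every satisfying assignment has q2 = False.

False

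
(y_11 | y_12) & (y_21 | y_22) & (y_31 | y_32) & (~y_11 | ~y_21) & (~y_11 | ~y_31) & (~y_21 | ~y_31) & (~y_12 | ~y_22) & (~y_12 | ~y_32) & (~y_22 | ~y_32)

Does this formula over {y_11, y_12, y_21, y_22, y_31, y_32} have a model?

Unsatisfiable

Branch on y_11: set y_11 = 1.
The clause (~y_21) is unit, so y_21 = 0.
The clause (y_22) is unit, so y_22 = 1.
The clause (~y_31) is unit, so y_31 = 0.
The clause (y_32) is unit, so y_32 = 1.
But (~y_32) is also a unit clause — contradiction.
Undo y_11 and try y_11 = 0.
The clause (y_12) is unit, so y_12 = 1.
The clause (~y_22) is unit, so y_22 = 0.
The clause (y_21) is unit, so y_21 = 1.
The clause (~y_31) is unit, so y_31 = 0.
The clause (y_32) is unit, so y_32 = 1.
But (~y_32) is also a unit clause — contradiction.
Both values of y_11 lead to a conflict.
No assignment satisfies every clause.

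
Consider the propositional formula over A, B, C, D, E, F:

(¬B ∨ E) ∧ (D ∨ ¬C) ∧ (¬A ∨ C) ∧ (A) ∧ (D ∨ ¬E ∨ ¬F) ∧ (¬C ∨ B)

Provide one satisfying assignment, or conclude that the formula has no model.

Unit clause (A) forces A = True.
Unit clause (C) forces C = True.
Unit clause (D) forces D = True.
Unit clause (B) forces B = True.
Unit clause (E) forces E = True.
All clauses hold; F can take either value.

A: True, B: True, C: True, D: True, E: True, F: True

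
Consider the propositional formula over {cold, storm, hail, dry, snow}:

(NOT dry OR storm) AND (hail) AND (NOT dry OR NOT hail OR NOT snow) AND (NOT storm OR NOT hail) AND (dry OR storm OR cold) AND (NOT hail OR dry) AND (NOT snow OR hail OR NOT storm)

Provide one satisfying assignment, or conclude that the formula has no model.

UNSATISFIABLE

(hail) alone gives hail = true.
(NOT storm) alone gives storm = false.
(NOT dry) alone gives dry = false.
Now (dry) is unsatisfied and unit — conflict.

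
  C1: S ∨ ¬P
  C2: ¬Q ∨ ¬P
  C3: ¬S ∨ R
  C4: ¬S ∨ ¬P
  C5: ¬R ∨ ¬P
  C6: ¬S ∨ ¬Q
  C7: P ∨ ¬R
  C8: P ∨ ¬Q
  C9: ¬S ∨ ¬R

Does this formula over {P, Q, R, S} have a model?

Case S = False:
From the singleton clause (¬P), P = False.
From the singleton clause (¬R), R = False.
From the singleton clause (¬Q), Q = False.
All clauses are satisfied.
A satisfying assignment: P ↦ False, Q ↦ False, R ↦ False, S ↦ False.

Yes, satisfiable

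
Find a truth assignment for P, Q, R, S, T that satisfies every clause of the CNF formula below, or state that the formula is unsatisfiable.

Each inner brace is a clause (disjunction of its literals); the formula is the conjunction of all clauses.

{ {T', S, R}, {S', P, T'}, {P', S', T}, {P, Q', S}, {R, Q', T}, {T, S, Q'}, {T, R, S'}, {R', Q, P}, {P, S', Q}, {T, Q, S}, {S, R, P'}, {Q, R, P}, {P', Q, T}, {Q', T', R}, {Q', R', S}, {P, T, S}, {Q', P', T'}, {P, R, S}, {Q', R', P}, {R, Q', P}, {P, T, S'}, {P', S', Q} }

P=1; Q=0; R=1; S=0; T=1

Suppose T = 1.
Suppose S = 0.
From the singleton clause (R), R = 1.
From the singleton clause (Q'), Q = 0.
From the singleton clause (P), P = 1.
This assignment satisfies each clause.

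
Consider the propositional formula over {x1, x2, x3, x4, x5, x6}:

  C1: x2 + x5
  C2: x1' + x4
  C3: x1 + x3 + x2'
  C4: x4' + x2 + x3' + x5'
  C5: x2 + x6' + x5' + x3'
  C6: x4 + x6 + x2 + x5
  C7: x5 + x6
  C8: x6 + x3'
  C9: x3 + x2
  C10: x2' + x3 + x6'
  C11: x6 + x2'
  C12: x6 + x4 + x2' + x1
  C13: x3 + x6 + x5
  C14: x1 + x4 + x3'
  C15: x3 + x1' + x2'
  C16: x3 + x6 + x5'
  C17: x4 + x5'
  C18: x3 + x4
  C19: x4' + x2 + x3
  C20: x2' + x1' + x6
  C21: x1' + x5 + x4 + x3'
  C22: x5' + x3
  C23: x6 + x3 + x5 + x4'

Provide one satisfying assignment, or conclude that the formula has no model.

x1: 0; x2: 1; x3: 1; x4: 1; x5: 0; x6: 1

Case x2 = 1:
Unit clause (x6) forces x6 = 1.
Unit clause (x3) forces x3 = 1.
Case x1 = 0:
Unit clause (x4) forces x4 = 1.
Every clause is now satisfied; x5 is unconstrained.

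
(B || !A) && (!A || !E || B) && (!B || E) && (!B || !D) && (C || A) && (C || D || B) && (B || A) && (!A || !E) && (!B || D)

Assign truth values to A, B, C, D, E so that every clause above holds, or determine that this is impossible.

UNSATISFIABLE

Branch on B: set B = true.
Unit clause (E) forces E = true.
Unit clause (!D) forces D = false.
Now (D) is unsatisfied and unit — conflict.
Backtrack on B: now try B = false.
Unit clause (!A) forces A = false.
Now (A) is unsatisfied and unit — conflict.
Either choice for B ends in contradiction.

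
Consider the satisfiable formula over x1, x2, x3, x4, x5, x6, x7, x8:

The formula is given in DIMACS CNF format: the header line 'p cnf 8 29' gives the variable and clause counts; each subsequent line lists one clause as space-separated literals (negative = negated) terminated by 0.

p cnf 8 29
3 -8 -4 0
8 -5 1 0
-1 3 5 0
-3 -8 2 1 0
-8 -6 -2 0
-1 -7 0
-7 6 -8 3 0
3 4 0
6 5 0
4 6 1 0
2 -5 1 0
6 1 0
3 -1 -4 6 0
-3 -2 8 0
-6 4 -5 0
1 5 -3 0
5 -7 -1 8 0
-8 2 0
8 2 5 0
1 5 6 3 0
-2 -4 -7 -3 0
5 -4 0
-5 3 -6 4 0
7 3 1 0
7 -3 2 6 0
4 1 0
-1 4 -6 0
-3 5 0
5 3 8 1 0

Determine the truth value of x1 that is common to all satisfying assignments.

True

Suppose x1 = False.
(x6) alone gives x6 = True.
(x4) alone gives x4 = True.
(x5) alone gives x5 = True.
(x8) alone gives x8 = True.
(x3) alone gives x3 = True.
(x2) alone gives x2 = True.
That conflicts with the unit clause (¬x2).
So every satisfying assignment has x1 = True.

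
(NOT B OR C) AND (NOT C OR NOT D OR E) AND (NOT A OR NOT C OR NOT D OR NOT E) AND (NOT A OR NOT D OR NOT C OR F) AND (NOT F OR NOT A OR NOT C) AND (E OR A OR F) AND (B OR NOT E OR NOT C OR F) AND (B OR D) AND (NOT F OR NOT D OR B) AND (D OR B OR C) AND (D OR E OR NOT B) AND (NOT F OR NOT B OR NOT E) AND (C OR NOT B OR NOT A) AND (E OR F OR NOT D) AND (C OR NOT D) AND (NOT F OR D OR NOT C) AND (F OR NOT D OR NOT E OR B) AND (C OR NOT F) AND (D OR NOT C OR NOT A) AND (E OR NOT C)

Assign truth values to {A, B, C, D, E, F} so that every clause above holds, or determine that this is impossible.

Suppose B = true.
Unit clause (C) forces C = true.
Unit clause (E) forces E = true.
Unit clause (NOT F) forces F = false.
Suppose A = false.
All clauses hold; D can take either value.

A=false,  B=true,  C=true,  D=true,  E=true,  F=false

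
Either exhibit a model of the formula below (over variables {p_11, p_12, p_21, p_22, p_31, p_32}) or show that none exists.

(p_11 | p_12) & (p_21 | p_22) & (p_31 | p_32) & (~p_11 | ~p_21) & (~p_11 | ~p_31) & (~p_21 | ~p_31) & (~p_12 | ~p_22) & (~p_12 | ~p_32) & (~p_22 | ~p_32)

UNSATISFIABLE

Case p_11 = 1:
(~p_21) alone gives p_21 = 0.
(p_22) alone gives p_22 = 1.
(~p_31) alone gives p_31 = 0.
(p_32) alone gives p_32 = 1.
That conflicts with the unit clause (~p_32).
So p_11 must be the other value — set p_11 = 0.
(p_12) alone gives p_12 = 1.
(~p_22) alone gives p_22 = 0.
(p_21) alone gives p_21 = 1.
(~p_31) alone gives p_31 = 0.
(p_32) alone gives p_32 = 1.
That conflicts with the unit clause (~p_32).
Neither p_11 = 1 nor p_11 = 0 works.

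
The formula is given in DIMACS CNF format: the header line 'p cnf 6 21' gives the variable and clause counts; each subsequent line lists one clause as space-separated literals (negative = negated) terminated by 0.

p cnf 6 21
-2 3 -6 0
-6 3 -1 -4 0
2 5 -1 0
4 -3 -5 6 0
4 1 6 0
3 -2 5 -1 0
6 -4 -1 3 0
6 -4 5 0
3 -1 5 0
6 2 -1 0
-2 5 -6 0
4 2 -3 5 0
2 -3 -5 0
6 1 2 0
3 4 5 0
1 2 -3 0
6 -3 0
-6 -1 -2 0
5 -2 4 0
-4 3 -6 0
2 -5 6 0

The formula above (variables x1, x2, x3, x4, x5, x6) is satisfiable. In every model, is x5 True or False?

True

Suppose x5 = False.
Branch on x2: set x2 = True.
Unit clause (¬x6) forces x6 = False.
Unit clause (¬x4) forces x4 = False.
But (x4) is also a unit clause — contradiction.
Backtrack on x2: now try x2 = False.
Unit clause (¬x1) forces x1 = False.
Unit clause (x6) forces x6 = True.
Unit clause (¬x3) forces x3 = False.
Unit clause (x4) forces x4 = True.
But (¬x4) is also a unit clause — contradiction.
Neither x2 = True nor x2 = False works.
So every satisfying assignment has x5 = True.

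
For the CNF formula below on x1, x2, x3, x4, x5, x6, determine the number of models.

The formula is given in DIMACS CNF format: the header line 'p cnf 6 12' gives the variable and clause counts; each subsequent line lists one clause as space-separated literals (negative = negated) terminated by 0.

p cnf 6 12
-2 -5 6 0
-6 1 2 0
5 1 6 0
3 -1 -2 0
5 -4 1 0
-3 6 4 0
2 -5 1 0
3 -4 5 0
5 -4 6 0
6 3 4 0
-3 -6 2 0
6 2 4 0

There are 2^6 = 64 truth assignments over (x1, x2, x3, x4, x5, x6).
Split on x2. With x2 = True, the clauses containing x2 are satisfied and ¬x2 drops from the rest; 10 of the 2^5 = 32 assignments to the other variables satisfy what remains.
With x2 = False, by the same count on the reduced clause set, 5 assignments work.
Total: 10 + 5 = 15.

15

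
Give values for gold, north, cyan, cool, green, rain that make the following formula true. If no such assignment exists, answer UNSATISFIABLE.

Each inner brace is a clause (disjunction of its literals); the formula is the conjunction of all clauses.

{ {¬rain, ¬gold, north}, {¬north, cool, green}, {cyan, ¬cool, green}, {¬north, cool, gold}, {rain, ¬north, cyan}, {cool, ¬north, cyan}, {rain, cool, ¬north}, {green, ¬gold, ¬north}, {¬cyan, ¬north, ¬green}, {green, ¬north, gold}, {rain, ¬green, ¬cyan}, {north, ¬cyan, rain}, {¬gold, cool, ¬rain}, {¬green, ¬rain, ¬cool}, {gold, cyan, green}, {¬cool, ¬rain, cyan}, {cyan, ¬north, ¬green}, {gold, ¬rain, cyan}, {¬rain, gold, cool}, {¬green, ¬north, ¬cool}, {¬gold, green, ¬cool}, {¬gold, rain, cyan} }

gold=False, north=False, cyan=False, cool=True, green=True, rain=False

Branch on rain: set rain = False.
Branch on north: set north = False.
The clause (¬cyan) is unit, so cyan = False.
The clause (¬gold) is unit, so gold = False.
The clause (green) is unit, so green = True.
All clauses hold; cool can take either value.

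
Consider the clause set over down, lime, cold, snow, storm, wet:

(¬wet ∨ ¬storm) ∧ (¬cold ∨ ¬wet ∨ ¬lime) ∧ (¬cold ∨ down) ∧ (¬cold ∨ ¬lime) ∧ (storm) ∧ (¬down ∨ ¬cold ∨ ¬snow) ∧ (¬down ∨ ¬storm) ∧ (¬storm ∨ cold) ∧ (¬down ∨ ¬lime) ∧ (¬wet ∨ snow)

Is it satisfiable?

Unsatisfiable

The clause (storm) is unit, so storm = True.
The clause (¬wet) is unit, so wet = False.
The clause (¬down) is unit, so down = False.
The clause (¬cold) is unit, so cold = False.
Now (cold) is unsatisfied and unit — conflict.
No assignment satisfies every clause.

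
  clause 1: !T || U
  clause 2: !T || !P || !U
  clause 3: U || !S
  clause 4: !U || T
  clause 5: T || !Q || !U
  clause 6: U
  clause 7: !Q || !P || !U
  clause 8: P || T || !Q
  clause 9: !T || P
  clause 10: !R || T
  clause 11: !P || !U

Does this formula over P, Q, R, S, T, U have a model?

No, unsatisfiable

Unit clause (U) forces U = true.
Unit clause (T) forces T = true.
Unit clause (!P) forces P = false.
Now (P) is unsatisfied and unit — conflict.
No assignment satisfies every clause.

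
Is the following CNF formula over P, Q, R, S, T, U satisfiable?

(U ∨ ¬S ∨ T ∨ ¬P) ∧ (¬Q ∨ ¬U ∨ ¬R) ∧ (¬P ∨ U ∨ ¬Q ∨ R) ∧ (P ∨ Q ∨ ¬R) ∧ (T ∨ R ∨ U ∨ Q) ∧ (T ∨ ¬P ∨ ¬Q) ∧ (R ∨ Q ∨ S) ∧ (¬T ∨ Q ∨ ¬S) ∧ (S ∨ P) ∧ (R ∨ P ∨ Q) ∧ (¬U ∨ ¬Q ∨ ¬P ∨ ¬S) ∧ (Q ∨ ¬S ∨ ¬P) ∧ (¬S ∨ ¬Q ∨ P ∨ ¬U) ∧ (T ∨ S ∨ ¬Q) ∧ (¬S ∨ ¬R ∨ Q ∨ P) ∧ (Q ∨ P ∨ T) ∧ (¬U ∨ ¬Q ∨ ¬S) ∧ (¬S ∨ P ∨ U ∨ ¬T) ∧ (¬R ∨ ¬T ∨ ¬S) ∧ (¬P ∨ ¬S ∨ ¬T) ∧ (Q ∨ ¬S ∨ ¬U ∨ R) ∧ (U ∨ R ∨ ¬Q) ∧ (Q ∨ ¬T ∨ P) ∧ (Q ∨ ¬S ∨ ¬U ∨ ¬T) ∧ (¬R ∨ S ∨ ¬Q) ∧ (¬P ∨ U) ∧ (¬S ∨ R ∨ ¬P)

Yes, satisfiable

Try S = True.
Try T = False.
Try U = False.
The clause (¬P) is unit, so P = False.
The clause (Q) is unit, so Q = True.
The clause (R) is unit, so R = True.
This assignment satisfies each clause.
A satisfying assignment: P ↦ False,  Q ↦ True,  R ↦ True,  S ↦ True,  T ↦ False,  U ↦ False.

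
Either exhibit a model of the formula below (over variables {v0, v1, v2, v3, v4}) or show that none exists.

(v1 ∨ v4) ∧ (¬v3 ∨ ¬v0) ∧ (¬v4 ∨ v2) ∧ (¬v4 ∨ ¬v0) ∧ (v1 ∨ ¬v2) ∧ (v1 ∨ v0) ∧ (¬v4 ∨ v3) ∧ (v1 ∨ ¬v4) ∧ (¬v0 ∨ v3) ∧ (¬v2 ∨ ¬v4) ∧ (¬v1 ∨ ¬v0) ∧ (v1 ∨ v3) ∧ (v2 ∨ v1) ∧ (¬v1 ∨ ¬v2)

Case v1 = True:
From the singleton clause (¬v0), v0 = False.
From the singleton clause (¬v2), v2 = False.
From the singleton clause (¬v4), v4 = False.
All clauses hold; v3 can take either value.

v0: False; v1: True; v2: False; v3: True; v4: False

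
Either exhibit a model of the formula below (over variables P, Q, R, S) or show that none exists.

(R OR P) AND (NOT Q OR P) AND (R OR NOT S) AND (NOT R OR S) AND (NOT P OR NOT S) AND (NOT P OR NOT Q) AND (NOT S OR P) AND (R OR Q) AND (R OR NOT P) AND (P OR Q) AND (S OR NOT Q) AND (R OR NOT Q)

Suppose R = true.
(S) alone gives S = true.
(NOT P) alone gives P = false.
Now (P) is unsatisfied and unit — conflict.
Undo R and try R = false.
(P) alone gives P = true.
Now (NOT P) is unsatisfied and unit — conflict.
Either choice for R ends in contradiction.

UNSATISFIABLE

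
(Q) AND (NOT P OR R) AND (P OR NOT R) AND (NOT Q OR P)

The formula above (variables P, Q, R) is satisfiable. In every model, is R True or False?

True

Suppose R = false.
From the singleton clause (Q), Q = true.
From the singleton clause (NOT P), P = false.
Now (P) is unsatisfied and unit — conflict.
So every satisfying assignment has R = True.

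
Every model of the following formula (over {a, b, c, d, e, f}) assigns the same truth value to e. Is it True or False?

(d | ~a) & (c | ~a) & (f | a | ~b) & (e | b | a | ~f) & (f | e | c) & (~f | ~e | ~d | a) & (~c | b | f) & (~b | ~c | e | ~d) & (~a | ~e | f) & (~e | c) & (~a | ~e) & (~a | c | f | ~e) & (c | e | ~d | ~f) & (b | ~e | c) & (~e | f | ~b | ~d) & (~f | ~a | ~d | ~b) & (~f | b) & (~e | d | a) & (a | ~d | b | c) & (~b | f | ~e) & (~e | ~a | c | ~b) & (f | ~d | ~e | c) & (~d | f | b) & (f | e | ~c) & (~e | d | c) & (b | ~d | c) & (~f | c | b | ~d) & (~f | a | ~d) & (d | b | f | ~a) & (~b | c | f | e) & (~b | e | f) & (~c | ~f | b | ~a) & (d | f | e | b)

False

Suppose e = 1.
Unit clause (c) forces c = 1.
Unit clause (~a) forces a = 0.
Unit clause (d) forces d = 1.
Unit clause (~f) forces f = 0.
Unit clause (~b) forces b = 0.
That conflicts with the unit clause (b).
So every satisfying assignment has e = False.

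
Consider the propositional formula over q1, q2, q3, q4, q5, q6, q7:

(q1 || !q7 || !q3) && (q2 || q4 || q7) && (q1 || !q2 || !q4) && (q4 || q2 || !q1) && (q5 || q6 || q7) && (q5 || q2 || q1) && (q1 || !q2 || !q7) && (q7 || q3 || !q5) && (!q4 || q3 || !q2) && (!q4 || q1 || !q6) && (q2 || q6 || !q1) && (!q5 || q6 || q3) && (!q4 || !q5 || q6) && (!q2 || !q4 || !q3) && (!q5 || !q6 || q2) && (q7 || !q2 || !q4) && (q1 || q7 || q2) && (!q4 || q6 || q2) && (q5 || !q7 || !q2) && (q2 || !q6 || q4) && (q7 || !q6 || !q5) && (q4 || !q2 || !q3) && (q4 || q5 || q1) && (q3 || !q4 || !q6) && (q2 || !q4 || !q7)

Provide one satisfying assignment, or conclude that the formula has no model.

q1: true,  q2: true,  q3: false,  q4: false,  q5: true,  q6: true,  q7: true

Case q1 = true:
Case q4 = false:
(q2) alone gives q2 = true.
(!q3) alone gives q3 = false.
Case q7 = true:
(q5) alone gives q5 = true.
(q6) alone gives q6 = true.
This assignment satisfies each clause.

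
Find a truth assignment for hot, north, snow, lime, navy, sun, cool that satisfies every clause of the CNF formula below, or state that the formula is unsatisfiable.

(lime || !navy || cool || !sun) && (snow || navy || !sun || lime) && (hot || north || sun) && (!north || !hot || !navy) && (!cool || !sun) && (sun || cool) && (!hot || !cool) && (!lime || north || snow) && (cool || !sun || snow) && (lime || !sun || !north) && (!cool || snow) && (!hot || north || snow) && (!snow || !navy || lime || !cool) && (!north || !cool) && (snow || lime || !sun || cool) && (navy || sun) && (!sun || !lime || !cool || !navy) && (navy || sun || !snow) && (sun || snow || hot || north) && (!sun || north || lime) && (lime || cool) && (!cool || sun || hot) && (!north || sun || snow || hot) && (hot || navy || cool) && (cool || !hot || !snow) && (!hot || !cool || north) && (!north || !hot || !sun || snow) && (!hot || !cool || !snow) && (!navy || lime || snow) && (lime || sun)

Branch on cool: set cool = false.
From the singleton clause (sun), sun = true.
From the singleton clause (snow), snow = true.
From the singleton clause (lime), lime = true.
From the singleton clause (!hot), hot = false.
From the singleton clause (navy), navy = true.
All clauses hold; north can take either value.

hot ↦ false, north ↦ true, snow ↦ true, lime ↦ true, navy ↦ true, sun ↦ true, cool ↦ false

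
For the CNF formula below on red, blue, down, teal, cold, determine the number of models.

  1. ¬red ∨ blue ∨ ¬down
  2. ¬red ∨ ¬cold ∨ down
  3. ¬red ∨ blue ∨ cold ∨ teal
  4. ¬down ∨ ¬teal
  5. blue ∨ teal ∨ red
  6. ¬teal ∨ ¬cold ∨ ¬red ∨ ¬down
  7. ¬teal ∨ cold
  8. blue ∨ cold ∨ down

9

There are 2^5 = 32 truth assignments over (red, blue, down, teal, cold).
Split on down. With down = True, the clauses containing down are satisfied and ¬down drops from the rest; 4 of the 2^4 = 16 assignments to the other variables satisfy what remains.
With down = False, by the same count on the reduced clause set, 5 assignments work.
(One model: red=F, blue=F, down=F, teal=T, cold=T.)
Total: 4 + 5 = 9.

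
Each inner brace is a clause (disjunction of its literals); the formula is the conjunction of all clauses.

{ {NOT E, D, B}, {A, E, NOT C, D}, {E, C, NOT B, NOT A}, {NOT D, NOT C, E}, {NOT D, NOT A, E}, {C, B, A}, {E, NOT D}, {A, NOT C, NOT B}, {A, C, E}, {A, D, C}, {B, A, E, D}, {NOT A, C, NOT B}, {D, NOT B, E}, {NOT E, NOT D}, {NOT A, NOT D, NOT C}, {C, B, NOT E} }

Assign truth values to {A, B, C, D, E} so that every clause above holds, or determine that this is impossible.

Case E = false:
Unit clause (NOT D) forces D = false.
Unit clause (NOT B) forces B = false.
Unit clause (A) forces A = true.
No clause remains; C is free.

A: true; B: false; C: true; D: false; E: false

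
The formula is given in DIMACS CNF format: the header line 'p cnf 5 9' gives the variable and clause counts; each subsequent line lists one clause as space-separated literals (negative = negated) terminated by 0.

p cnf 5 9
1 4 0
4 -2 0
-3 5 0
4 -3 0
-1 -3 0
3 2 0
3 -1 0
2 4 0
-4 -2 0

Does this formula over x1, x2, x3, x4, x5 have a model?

Yes

Case x1 = False:
Unit clause (x4) forces x4 = True.
Unit clause (¬x2) forces x2 = False.
Unit clause (x3) forces x3 = True.
Unit clause (x5) forces x5 = True.
All clauses are satisfied.
A satisfying assignment: x1 ↦ False, x2 ↦ False, x3 ↦ True, x4 ↦ True, x5 ↦ True.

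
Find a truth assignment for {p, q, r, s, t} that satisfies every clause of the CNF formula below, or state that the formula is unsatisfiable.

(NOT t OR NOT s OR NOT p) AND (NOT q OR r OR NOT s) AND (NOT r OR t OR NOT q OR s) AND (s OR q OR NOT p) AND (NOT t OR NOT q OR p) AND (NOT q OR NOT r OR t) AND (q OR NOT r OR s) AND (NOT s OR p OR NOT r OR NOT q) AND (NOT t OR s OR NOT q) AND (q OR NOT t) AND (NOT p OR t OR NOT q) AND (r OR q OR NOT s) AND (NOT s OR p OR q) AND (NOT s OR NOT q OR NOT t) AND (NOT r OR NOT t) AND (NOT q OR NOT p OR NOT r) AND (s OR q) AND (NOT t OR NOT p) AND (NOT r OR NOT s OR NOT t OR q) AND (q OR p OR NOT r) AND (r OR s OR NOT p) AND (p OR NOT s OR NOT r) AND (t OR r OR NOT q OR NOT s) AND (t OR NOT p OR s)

p=true; q=false; r=true; s=true; t=false

Try q = false.
The clause (NOT t) is unit, so t = false.
The clause (s) is unit, so s = true.
The clause (r) is unit, so r = true.
The clause (p) is unit, so p = true.
This assignment satisfies each clause.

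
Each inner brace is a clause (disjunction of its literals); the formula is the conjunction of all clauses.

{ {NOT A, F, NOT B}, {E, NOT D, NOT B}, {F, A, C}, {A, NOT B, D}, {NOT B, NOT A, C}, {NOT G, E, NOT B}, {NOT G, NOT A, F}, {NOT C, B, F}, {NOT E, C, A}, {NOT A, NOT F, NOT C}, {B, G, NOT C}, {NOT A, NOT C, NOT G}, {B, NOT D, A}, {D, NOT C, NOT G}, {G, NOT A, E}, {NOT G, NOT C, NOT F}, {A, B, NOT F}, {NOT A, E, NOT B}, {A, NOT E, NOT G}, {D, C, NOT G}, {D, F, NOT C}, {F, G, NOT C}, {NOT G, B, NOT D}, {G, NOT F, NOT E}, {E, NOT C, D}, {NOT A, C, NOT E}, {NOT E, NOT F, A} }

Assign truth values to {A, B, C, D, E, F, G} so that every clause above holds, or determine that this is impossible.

Branch on A: set A = false.
Branch on F: set F = true.
The clause (B) is unit, so B = true.
The clause (D) is unit, so D = true.
The clause (E) is unit, so E = true.
Now (NOT E) is unsatisfied and unit — conflict.
So F must be the other value — set F = false.
The clause (C) is unit, so C = true.
The clause (B) is unit, so B = true.
The clause (D) is unit, so D = true.
The clause (E) is unit, so E = true.
The clause (NOT G) is unit, so G = false.
Now (G) is unsatisfied and unit — conflict.
Both values of F lead to a conflict.
So A must be the other value — set A = true.
Branch on F: set F = true.
The clause (NOT C) is unit, so C = false.
The clause (NOT B) is unit, so B = false.
The clause (NOT E) is unit, so E = false.
The clause (G) is unit, so G = true.
The clause (D) is unit, so D = true.
Now (NOT D) is unsatisfied and unit — conflict.
So F must be the other value — set F = false.
The clause (NOT B) is unit, so B = false.
The clause (NOT G) is unit, so G = false.
The clause (NOT C) is unit, so C = false.
The clause (E) is unit, so E = true.
Now (NOT E) is unsatisfied and unit — conflict.
Both values of F lead to a conflict.
Both values of A lead to a conflict.

UNSATISFIABLE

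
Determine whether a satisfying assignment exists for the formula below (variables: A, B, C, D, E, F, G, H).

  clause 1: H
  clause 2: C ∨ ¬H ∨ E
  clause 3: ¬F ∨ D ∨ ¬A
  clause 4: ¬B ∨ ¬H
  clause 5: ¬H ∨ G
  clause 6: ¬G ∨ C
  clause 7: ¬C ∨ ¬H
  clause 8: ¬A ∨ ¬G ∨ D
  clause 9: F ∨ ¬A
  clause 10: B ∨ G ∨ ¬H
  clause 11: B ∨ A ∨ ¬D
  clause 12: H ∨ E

Unsatisfiable

From the singleton clause (H), H = True.
From the singleton clause (¬B), B = False.
From the singleton clause (G), G = True.
From the singleton clause (C), C = True.
That conflicts with the unit clause (¬C).
No assignment satisfies every clause.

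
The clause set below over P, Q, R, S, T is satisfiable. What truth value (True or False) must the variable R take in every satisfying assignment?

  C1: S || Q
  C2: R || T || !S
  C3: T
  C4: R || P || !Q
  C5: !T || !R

False

Suppose R = true.
Unit clause (T) forces T = true.
But (!T) is also a unit clause — contradiction.
So every satisfying assignment has R = False.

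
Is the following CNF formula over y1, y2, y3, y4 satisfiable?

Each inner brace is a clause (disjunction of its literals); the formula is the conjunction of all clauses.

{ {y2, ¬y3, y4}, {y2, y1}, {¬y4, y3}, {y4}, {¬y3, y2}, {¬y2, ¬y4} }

From the singleton clause (y4), y4 = True.
From the singleton clause (y3), y3 = True.
From the singleton clause (y2), y2 = True.
Now (¬y2) is unsatisfied and unit — conflict.
No assignment satisfies every clause.

No, unsatisfiable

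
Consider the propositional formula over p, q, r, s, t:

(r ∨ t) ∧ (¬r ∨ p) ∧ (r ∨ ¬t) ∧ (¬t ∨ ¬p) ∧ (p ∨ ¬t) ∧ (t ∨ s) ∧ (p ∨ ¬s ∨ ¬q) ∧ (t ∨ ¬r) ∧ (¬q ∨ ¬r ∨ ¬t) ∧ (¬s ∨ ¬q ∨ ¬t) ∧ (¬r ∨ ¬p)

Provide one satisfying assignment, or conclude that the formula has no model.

UNSATISFIABLE

Branch on r: set r = True.
The clause (p) is unit, so p = True.
That conflicts with the unit clause (¬p).
That branch fails; take r = False instead.
The clause (t) is unit, so t = True.
That conflicts with the unit clause (¬t).
Either choice for r ends in contradiction.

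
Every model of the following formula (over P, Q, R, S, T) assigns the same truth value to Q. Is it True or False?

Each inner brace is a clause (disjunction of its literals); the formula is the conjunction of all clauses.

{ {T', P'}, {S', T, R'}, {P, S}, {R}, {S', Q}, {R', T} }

True

Suppose Q = 0.
Unit clause (R) forces R = 1.
Unit clause (S') forces S = 0.
Unit clause (P) forces P = 1.
Unit clause (T') forces T = 0.
That conflicts with the unit clause (T).
So every satisfying assignment has Q = True.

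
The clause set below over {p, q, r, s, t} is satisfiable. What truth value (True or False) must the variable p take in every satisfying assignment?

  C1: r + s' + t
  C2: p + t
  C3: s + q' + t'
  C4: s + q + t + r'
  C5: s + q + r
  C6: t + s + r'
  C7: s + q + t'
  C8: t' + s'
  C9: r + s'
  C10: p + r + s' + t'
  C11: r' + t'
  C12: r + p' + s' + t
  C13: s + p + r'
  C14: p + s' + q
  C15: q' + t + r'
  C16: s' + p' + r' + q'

True

Suppose p = 0.
The clause (t) is unit, so t = 1.
The clause (s') is unit, so s = 0.
The clause (q') is unit, so q = 0.
Now (q) is unsatisfied and unit — conflict.
So every satisfying assignment has p = True.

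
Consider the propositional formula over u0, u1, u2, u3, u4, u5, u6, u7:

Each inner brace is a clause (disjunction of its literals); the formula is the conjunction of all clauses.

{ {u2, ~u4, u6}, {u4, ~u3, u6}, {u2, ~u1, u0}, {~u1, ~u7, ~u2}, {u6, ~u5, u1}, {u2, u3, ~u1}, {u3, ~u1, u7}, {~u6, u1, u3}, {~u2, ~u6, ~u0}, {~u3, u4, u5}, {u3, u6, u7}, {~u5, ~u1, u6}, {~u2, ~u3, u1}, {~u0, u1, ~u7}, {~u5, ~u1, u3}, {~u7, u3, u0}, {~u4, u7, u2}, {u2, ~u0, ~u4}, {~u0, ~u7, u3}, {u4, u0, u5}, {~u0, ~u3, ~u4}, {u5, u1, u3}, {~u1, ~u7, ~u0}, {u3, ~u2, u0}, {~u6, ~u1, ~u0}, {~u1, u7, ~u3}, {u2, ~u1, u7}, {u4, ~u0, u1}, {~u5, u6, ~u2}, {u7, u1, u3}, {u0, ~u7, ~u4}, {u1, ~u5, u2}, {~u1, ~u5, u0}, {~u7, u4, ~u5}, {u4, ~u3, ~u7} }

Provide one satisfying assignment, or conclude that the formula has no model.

UNSATISFIABLE

Suppose u2 = 1.
Suppose u1 = 0.
(~u3) alone gives u3 = 0.
(~u6) alone gives u6 = 0.
(~u5) alone gives u5 = 0.
Now (u5) is unsatisfied and unit — conflict.
Undo u1 and try u1 = 1.
(~u7) alone gives u7 = 0.
(u3) alone gives u3 = 1.
Now (~u3) is unsatisfied and unit — conflict.
Neither u1 = 1 nor u1 = 0 works.
Undo u2 and try u2 = 0.
Suppose u4 = 0.
Suppose u3 = 0.
(~u1) alone gives u1 = 0.
(~u6) alone gives u6 = 0.
(~u5) alone gives u5 = 0.
Now (u5) is unsatisfied and unit — conflict.
Undo u3 and try u3 = 1.
(u6) alone gives u6 = 1.
(u5) alone gives u5 = 1.
(u1) alone gives u1 = 1.
(u0) alone gives u0 = 1.
Now (~u0) is unsatisfied and unit — conflict.
Neither u3 = 1 nor u3 = 0 works.
Undo u4 and try u4 = 1.
(u6) alone gives u6 = 1.
(u7) alone gives u7 = 1.
(~u0) alone gives u0 = 0.
Now (u0) is unsatisfied and unit — conflict.
Neither u4 = 1 nor u4 = 0 works.
Neither u2 = 1 nor u2 = 0 works.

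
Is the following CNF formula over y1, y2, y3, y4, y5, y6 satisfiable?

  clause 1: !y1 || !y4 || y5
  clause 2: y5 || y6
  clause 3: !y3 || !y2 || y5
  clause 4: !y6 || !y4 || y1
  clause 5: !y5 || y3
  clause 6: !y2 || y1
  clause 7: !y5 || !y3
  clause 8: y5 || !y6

No

Case y5 = true:
From the singleton clause (y3), y3 = true.
Now (!y3) is unsatisfied and unit — conflict.
So y5 must be the other value — set y5 = false.
From the singleton clause (y6), y6 = true.
Now (!y6) is unsatisfied and unit — conflict.
Both values of y5 lead to a conflict.
No assignment satisfies every clause.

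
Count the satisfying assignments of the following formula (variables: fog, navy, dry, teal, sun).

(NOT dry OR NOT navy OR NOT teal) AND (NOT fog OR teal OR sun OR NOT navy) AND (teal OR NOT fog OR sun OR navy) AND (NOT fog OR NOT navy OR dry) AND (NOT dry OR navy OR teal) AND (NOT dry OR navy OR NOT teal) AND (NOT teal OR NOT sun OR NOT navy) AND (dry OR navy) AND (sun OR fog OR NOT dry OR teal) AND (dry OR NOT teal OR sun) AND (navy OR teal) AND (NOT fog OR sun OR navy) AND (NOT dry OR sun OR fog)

There are 2^5 = 32 truth assignments over (fog, navy, dry, teal, sun).
Split on navy. With navy = true, the clauses containing navy are satisfied and NOT navy drops from the rest; 4 of the 2^4 = 16 assignments to the other variables satisfy what remains.
With navy = false, by the same count on the reduced clause set, 0 assignments work.
(One model: fog=F, navy=T, dry=F, teal=F, sun=F.)
Total: 4 + 0 = 4.

4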